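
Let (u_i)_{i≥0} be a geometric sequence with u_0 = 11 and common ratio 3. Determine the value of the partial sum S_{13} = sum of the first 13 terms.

8768771

u_i = 11·3^(i-0).
S = 11·(3^13 - 1)/(3 - 1) = 11·(1594323 - 1)/(2) = 8768771.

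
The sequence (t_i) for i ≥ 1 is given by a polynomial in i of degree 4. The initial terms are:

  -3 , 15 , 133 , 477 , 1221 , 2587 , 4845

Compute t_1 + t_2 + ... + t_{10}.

51336

1st diffs: 18, 118, 344, 744, 1366, 2258.
2nd diffs: 100, 226, 400, 622, 892.
3rd diffs: 126, 174, 222, 270.
4th diffs: 48, 48, 48 (constant).
Newton forward-difference form: t_i = -3 + 18·C(i-1,1) + 100·C(i-1,2) + 126·C(i-1,3) + 48·C(i-1,4).
Continuing: 8313, 13357, 20391.
Summing i = 1..10 (10 terms) gives 51336.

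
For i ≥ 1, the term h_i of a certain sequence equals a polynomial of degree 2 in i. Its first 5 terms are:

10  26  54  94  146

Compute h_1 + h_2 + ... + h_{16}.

1st diffs: 16, 28, 40, 52.
2nd diffs: 12, 12, 12 (constant).
Newton forward-difference form: h_i = 10 + 16·C(i-1,1) + 12·C(i-1,2).
Continuing: …, 210, 286, 374, 474, …, h_{16} = 1510.
Summing i = 1..16 (16 terms) gives 8800.

8800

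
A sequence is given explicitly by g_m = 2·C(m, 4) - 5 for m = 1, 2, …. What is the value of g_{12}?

C(12, 4) = 495, so g_{12} = 985.

985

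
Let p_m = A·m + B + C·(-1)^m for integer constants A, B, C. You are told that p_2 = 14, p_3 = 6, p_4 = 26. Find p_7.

30

Plug in m = 2, 3, 4: 2A + B + C = 14; 3A + B - C = 6; 4A + B + C = 26.
Subtracting the first from the second: A - 2C = -8.
Subtracting the second from the third: A + 2C = 20.
Solving: C = 7, A = 6, then B = -5.
Therefore p_7 = 42 + (-5) + 7·(-1) = 30.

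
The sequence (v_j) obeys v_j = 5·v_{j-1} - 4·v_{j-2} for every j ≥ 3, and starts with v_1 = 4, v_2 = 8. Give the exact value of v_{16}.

1431655768

Iterate the recurrence:
v_3 = 24, v_4 = 88, v_5 = 344, …, v_{13} = 22369624, v_{14} = 89478488, v_{15} = 357913944, v_{16} = 1431655768.
(Characteristic roots are 4 and 1.)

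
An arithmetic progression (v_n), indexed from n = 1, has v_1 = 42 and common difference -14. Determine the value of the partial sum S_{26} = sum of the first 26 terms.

-3458

v_n = 42 + (n - 1)·(-14).
v_{26} = -308; S = 26·(42 + (-308))/2 = -3458.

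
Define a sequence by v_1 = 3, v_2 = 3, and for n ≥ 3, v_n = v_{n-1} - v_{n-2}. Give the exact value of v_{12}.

0

v_3 = 0; v_4 = -3; v_5 = -3; v_6 = 0; v_7 = 3; v_8 = 3; v_9 = 0; v_{10} = -3; v_{11} = -3; v_{12} = 0.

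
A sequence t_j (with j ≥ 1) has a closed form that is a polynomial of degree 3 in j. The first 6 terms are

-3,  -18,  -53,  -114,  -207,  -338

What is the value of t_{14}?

1st diffs: -15, -35, -61, -93, -131.
2nd diffs: -20, -26, -32, -38.
3rd diffs: -6, -6, -6 (constant).
So t_j = -j^3 - 4j^2 + 4j - 2.
Evaluating at j = 14 gives t_{14} = -3474.

-3474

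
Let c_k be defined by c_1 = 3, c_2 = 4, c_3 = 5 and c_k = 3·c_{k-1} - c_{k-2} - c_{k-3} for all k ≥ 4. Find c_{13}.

13863

Iterate the recurrence:
c_4 = 8  c_5 = 15  c_6 = 32  c_7 = 73  c_8 = 172  c_9 = 411  c_{10} = 988  c_{11} = 2381  c_{12} = 5744  c_{13} = 13863.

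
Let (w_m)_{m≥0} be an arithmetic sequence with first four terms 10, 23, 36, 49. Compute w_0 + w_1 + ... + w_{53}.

Common difference d = 13.
w_m = 10 + (m - 0)·13.
w_{53} = 699; S = 54·(10 + 699)/2 = 19143.

19143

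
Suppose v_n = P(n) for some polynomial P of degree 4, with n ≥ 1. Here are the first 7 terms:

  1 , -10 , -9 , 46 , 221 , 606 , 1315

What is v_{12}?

1st diffs: -11, 1, 55, 175, 385, 709.
2nd diffs: 12, 54, 120, 210, 324.
3rd diffs: 42, 66, 90, 114.
4th diffs: 24, 24, 24 (constant).
So v_n = n^4 - 3n^3 - n^2 - 2n + 6.
Evaluating at n = 12 gives v_{12} = 15390.

15390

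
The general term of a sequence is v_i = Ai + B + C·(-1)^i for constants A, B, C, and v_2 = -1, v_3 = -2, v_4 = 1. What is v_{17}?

Write the equations: 2A + B + C = -1; 3A + B - C = -2; 4A + B + C = 1.
Subtracting the first from the second: A - 2C = -1.
Subtracting the second from the third: A + 2C = 3.
Solving: C = 1, A = 1, then B = -4.
Therefore v_{17} = 17 + (-4) + 1·(-1) = 12.

12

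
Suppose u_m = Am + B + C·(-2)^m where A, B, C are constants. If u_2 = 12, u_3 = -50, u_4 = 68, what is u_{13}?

-40990

Plug in m = 2, 3, 4: 2A + B + 4C = 12; 3A + B - 8C = -50; 4A + B + 16C = 68.
Subtracting the first from the second: A - 12C = -62.
Subtracting the second from the third: A + 24C = 118.
Solving: C = 5, A = -2, then B = -4.
Hence u_{13} = -2·13 + (-4) + 5·(-8192) = -40990.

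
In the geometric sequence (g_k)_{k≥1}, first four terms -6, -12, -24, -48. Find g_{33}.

-25769803776

Common ratio r = 2.
g_k = (-6)·2^(k-1).
g_{33} = (-6)·2^32 = -25769803776.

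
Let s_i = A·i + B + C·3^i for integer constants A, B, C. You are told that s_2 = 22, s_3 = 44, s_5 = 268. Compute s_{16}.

At i = 2, 3, 5: 2A + B + 9C = 22; 3A + B + 27C = 44; 5A + B + 243C = 268.
Subtracting the first from the second: A + 18C = 22.
Subtracting the second from the third: 2A + 216C = 224.
Solving: C = 1, A = 4, then B = 5.
Therefore s_{16} = 64 + 5 + 1·43046721 = 43046790.

43046790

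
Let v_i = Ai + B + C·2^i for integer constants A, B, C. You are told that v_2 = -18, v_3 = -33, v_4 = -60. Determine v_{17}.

-393267

Plug in i = 2, 3, 4: 2A + B + 4C = -18; 3A + B + 8C = -33; 4A + B + 16C = -60.
Subtracting the first from the second: A + 4C = -15.
Subtracting the second from the third: A + 8C = -27.
Solving: C = -3, A = -3, then B = 0.
So v_i = -3·i + 0 + (-3)·2^i; at i=17 this is -393267.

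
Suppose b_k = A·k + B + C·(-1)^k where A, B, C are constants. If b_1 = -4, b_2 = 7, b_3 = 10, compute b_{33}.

Plug in k = 1, 2, 3: A + B - C = -4; 2A + B + C = 7; 3A + B - C = 10.
Subtracting the first from the second: A + 2C = 11.
Subtracting the second from the third: A - 2C = 3.
Solving: C = 2, A = 7, then B = -9.
Therefore b_{33} = 231 + (-9) + 2·(-1) = 220.

220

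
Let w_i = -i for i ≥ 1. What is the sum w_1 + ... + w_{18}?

-171

Over i = 1..18: Σi = 171.
Total = (-1)·171 = -171.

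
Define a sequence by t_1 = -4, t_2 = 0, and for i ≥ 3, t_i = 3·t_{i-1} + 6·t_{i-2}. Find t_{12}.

Applying the relation repeatedly:
t_3 = -24, t_4 = -72, t_5 = -360, t_6 = -1512, t_7 = -6696, t_8 = -29160, t_9 = -127656, t_{10} = -557928, t_{11} = -2439720, t_{12} = -10666728.

-10666728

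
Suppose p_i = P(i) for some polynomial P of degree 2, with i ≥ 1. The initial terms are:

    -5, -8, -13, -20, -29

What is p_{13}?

-173

1st diffs: -3, -5, -7, -9.
2nd diffs: -2, -2, -2 (constant).
Newton forward-difference form: p_i = -5 + (-3)·C(i-1,1) + (-2)·C(i-1,2).
At i = 13: i-1 = 12, so p_{13} = -5 - 36 - 132 = -173.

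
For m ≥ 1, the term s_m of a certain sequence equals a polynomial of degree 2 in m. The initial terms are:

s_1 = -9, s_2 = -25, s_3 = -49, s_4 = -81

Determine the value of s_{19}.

-1521

1st diffs: -16, -24, -32.
2nd diffs: -8, -8 (constant).
Newton forward-difference form: s_m = -9 + (-16)·C(m-1,1) + (-8)·C(m-1,2).
At m = 19: m-1 = 18, so s_{19} = -9 - 288 - 1224 = -1521.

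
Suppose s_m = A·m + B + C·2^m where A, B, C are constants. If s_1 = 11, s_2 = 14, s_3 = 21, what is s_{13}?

Plug in m = 1, 2, 3: A + B + 2C = 11; 2A + B + 4C = 14; 3A + B + 8C = 21.
Subtracting the first from the second: A + 2C = 3.
Subtracting the second from the third: A + 4C = 7.
Solving: C = 2, A = -1, then B = 8.
Therefore s_{13} = -13 + 8 + 2·8192 = 16379.

16379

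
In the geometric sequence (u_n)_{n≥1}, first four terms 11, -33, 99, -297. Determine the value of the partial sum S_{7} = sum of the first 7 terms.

6017

Common ratio r = -3.
u_n = 11·(-3)^(n-1).
S = 11·((-3)^7 - 1)/(-3 - 1) = 11·(-2187 - 1)/(-4) = 6017.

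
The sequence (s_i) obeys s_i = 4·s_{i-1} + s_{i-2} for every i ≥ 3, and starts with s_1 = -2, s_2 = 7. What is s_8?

35727

Compute successive terms:
s_3 = 26, s_4 = 111, s_5 = 470, s_6 = 1991, s_7 = 8434, s_8 = 35727.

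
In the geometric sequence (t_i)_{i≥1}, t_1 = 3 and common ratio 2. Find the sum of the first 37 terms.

t_i = 3·2^(i-1).
S = 3·(2^37 - 1)/(2 - 1) = 3·(137438953472 - 1)/(1) = 412316860413.

412316860413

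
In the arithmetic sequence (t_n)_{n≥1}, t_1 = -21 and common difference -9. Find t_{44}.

-408

t_n = -21 + (n - 1)·(-9).
t_{44} = -21 + 43·(-9) = -408.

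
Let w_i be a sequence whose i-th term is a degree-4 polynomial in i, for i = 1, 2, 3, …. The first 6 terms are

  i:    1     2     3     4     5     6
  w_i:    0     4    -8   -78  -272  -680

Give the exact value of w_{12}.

-15686

1st diffs: 4, -12, -70, -194, -408.
2nd diffs: -16, -58, -124, -214.
3rd diffs: -42, -66, -90.
4th diffs: -24, -24 (constant).
So w_i = -i^4 + 3i^3 - i^2 + i - 2.
Evaluating at i = 12 gives w_{12} = -15686.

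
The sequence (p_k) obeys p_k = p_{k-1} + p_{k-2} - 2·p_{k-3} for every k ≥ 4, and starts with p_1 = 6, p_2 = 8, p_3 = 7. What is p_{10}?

Step forward from the initial values:
p_4 = 3, p_5 = -6, p_6 = -17, p_7 = -29, p_8 = -34, p_9 = -29, p_{10} = -5.

-5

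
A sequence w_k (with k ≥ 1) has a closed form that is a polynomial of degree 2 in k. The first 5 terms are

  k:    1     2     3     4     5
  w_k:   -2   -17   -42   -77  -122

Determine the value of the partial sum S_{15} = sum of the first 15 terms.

1st diffs: -15, -25, -35, -45.
2nd diffs: -10, -10, -10 (constant).
Newton forward-difference form: w_k = -2 + (-15)·C(k-1,1) + (-10)·C(k-1,2).
Continuing: …, -177, -242, -317, -402, …, w_{15} = -1122.
Summing k = 1..15 (15 terms) gives -6155.

-6155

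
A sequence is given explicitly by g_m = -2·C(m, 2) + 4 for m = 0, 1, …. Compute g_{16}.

-236

C(16, 2) = 120, so g_{16} = -236.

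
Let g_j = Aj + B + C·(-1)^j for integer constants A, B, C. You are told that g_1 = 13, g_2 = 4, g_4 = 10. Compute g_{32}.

94

At j = 1, 2, 4: A + B - C = 13; 2A + B + C = 4; 4A + B + C = 10.
Subtracting the first from the second: A + 2C = -9.
Subtracting the second from the third: 2A = 6.
Solving: C = -6, A = 3, then B = 4.
Therefore g_{32} = 96 + 4 + (-6)·1 = 94.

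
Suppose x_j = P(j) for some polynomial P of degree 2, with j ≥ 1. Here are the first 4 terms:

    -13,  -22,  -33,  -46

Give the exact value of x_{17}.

-397

1st diffs: -9, -11, -13.
2nd diffs: -2, -2 (constant).
Newton forward-difference form: x_j = -13 + (-9)·C(j-1,1) + (-2)·C(j-1,2).
At j = 17: j-1 = 16, so x_{17} = -13 - 144 - 240 = -397.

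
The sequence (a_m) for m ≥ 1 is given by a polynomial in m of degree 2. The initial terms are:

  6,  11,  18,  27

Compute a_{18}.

1st diffs: 5, 7, 9.
2nd diffs: 2, 2 (constant).
So a_m = m^2 + 2m + 3.
Evaluating at m = 18 gives a_{18} = 363.

363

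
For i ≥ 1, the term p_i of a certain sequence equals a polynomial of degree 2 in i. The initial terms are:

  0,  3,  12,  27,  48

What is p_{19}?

1st diffs: 3, 9, 15, 21.
2nd diffs: 6, 6, 6 (constant).
So p_i = 3i^2 - 6i + 3.
Evaluating at i = 19 gives p_{19} = 972.

972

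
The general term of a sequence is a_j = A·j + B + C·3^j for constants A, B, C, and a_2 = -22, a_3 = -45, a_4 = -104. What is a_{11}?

-177205

Write the equations: 2A + B + 9C = -22; 3A + B + 27C = -45; 4A + B + 81C = -104.
Subtracting the first from the second: A + 18C = -23.
Subtracting the second from the third: A + 54C = -59.
Solving: C = -1, A = -5, then B = -3.
So a_j = -5·j + (-3) + (-1)·3^j; at j=11 this is -177205.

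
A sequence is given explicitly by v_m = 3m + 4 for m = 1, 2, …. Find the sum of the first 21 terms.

777

Over m = 1..21: Σm = 231.
Total = (3)·231 + (4)·21 = 777.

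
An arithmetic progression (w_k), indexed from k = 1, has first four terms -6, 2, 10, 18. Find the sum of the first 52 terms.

10296

Common difference d = 8.
w_k = -6 + (k - 1)·8.
w_{52} = 402; S = 52·(-6 + 402)/2 = 10296.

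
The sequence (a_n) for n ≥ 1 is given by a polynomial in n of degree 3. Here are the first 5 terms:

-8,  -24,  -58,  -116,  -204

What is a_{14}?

-3336

1st diffs: -16, -34, -58, -88.
2nd diffs: -18, -24, -30.
3rd diffs: -6, -6 (constant).
Newton forward-difference form: a_n = -8 + (-16)·C(n-1,1) + (-18)·C(n-1,2) + (-6)·C(n-1,3).
At n = 14: n-1 = 13, so a_{14} = -8 - 208 - 1404 - 1716 = -3336.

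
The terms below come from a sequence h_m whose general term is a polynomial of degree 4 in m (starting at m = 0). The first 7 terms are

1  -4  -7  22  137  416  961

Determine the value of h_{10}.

1st diffs: -5, -3, 29, 115, 279, 545.
2nd diffs: 2, 32, 86, 164, 266.
3rd diffs: 30, 54, 78, 102.
4th diffs: 24, 24, 24 (constant).
Newton forward-difference form: h_m = 1 + (-5)·C(m,1) + 2·C(m,2) + 30·C(m,3) + 24·C(m,4).
At m = 10: m = 10, so h_{10} = 1 - 50 + 90 + 3600 + 5040 = 8681.

8681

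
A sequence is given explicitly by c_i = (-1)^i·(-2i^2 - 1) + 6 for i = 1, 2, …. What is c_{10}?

(-1)^10 = 1; -2i^2 - 1 at i=10 is -201; so c_{10} = -195.

-195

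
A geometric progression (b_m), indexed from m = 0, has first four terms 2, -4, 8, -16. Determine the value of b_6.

128

Common ratio r = -2.
b_m = 2·(-2)^(m-0).
b_6 = 2·(-2)^6 = 128.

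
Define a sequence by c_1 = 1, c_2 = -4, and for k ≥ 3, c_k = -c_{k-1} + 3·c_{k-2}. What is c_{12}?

-14209

Compute successive terms:
c_3 = 7;  c_4 = -19;  c_5 = 40;  c_6 = -97;  c_7 = 217;  c_8 = -508;  c_9 = 1159;  c_{10} = -2683;  c_{11} = 6160;  c_{12} = -14209.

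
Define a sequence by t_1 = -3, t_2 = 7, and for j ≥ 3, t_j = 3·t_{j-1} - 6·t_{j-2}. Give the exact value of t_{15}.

-496449

Applying the relation repeatedly:
t_3 = 39; t_4 = 75; t_5 = -9; …; t_{12} = -17253; t_{13} = -269001; t_{14} = -703485; t_{15} = -496449.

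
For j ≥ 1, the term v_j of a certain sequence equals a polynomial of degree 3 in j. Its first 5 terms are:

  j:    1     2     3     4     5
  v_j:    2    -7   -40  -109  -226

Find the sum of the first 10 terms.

1st diffs: -9, -33, -69, -117.
2nd diffs: -24, -36, -48.
3rd diffs: -12, -12 (constant).
So v_j = -2j^3 + 5j - 1.
Continuing: …, -403, -652, -985, -1414, …, v_{10} = -1951.
Summing j = 1..10 (10 terms) gives -5785.

-5785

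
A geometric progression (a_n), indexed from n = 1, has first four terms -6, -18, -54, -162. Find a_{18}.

Common ratio r = 3.
a_n = (-6)·3^(n-1).
a_{18} = (-6)·3^17 = -774840978.

-774840978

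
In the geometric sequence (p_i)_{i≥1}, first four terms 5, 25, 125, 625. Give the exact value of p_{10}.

9765625

Common ratio r = 5.
p_i = 5·5^(i-1).
p_{10} = 5·5^9 = 9765625.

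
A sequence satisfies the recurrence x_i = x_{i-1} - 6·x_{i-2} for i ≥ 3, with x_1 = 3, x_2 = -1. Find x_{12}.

Applying the relation repeatedly:
x_3 = -19;  x_4 = -13;  x_5 = 101;  x_6 = 179;  x_7 = -427;  x_8 = -1501;  x_9 = 1061;  x_{10} = 10067;  x_{11} = 3701;  x_{12} = -56701.

-56701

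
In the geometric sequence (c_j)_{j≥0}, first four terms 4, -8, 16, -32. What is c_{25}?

-134217728

Common ratio r = -2.
c_j = 4·(-2)^(j-0).
c_{25} = 4·(-2)^25 = -134217728.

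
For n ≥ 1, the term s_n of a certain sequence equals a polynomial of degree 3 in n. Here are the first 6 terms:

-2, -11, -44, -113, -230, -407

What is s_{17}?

-9746

1st diffs: -9, -33, -69, -117, -177.
2nd diffs: -24, -36, -48, -60.
3rd diffs: -12, -12, -12 (constant).
So s_n = -2n^3 + 5n - 5.
Evaluating at n = 17 gives s_{17} = -9746.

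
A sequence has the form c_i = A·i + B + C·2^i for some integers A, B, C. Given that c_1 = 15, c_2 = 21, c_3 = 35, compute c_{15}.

The three given values yield: A + B + 2C = 15; 2A + B + 4C = 21; 3A + B + 8C = 35.
Subtracting the first from the second: A + 2C = 6.
Subtracting the second from the third: A + 4C = 14.
Solving: C = 4, A = -2, then B = 9.
Hence c_{15} = -2·15 + 9 + 4·32768 = 131051.

131051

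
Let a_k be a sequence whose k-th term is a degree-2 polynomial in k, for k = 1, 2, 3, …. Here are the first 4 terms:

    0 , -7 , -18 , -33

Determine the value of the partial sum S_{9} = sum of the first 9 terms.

-588

1st diffs: -7, -11, -15.
2nd diffs: -4, -4 (constant).
So a_k = -2k^2 - k + 3.
Continuing: …, -52, -75, -102, -133, …, a_9 = -168.
Summing k = 1..9 (9 terms) gives -588.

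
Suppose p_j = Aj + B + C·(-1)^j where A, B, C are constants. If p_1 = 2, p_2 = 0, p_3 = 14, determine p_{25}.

Write the equations: A + B - C = 2; 2A + B + C = 0; 3A + B - C = 14.
Subtracting the first from the second: A + 2C = -2.
Subtracting the second from the third: A - 2C = 14.
Solving: C = -4, A = 6, then B = -8.
Hence p_{25} = 6·25 + (-8) + (-4)·(-1) = 146.

146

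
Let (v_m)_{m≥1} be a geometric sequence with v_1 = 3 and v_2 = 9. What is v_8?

Common ratio r = 3.
v_m = 3·3^(m-1).
v_8 = 3·3^7 = 6561.

6561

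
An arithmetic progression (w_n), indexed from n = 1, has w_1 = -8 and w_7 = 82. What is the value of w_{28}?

397

Common difference d = (82 - (-8)) / (7 - 1) = 15.
w_n = -8 + (n - 1)·15.
w_{28} = -8 + 27·15 = 397.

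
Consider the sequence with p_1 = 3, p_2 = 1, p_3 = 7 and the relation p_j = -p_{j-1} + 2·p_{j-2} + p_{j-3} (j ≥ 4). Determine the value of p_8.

p_4 = -2, p_5 = 17, p_6 = -14, p_7 = 46, p_8 = -57.

-57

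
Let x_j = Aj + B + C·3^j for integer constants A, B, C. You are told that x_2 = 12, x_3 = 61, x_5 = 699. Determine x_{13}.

Plug in j = 2, 3, 5: 2A + B + 9C = 12; 3A + B + 27C = 61; 5A + B + 243C = 699.
Subtracting the first from the second: A + 18C = 49.
Subtracting the second from the third: 2A + 216C = 638.
Solving: C = 3, A = -5, then B = -5.
Therefore x_{13} = -65 + (-5) + 3·1594323 = 4782899.

4782899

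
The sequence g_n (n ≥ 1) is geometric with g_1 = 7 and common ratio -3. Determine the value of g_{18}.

-903981141

g_n = 7·(-3)^(n-1).
g_{18} = 7·(-3)^17 = -903981141.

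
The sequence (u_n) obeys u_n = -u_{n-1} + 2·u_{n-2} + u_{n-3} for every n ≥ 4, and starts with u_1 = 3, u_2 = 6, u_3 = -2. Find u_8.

139

Compute successive terms:
u_4 = 17; u_5 = -15; u_6 = 47; u_7 = -60; u_8 = 139.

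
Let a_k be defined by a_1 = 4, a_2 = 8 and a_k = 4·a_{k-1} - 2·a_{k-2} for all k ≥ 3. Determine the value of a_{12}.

Applying the relation repeatedly:
a_3 = 24;  a_4 = 80;  a_5 = 272;  a_6 = 928;  a_7 = 3168;  a_8 = 10816;  a_9 = 36928;  a_{10} = 126080;  a_{11} = 430464;  a_{12} = 1469696.

1469696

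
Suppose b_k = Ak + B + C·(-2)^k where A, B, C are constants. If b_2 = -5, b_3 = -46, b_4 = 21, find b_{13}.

Plug in k = 2, 3, 4: 2A + B + 4C = -5; 3A + B - 8C = -46; 4A + B + 16C = 21.
Subtracting the first from the second: A - 12C = -41.
Subtracting the second from the third: A + 24C = 67.
Solving: C = 3, A = -5, then B = -7.
Therefore b_{13} = -65 + (-7) + 3·(-8192) = -24648.

-24648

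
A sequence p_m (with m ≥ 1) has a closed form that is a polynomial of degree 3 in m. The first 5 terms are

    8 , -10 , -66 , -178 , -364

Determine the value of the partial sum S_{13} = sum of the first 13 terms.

-25038

1st diffs: -18, -56, -112, -186.
2nd diffs: -38, -56, -74.
3rd diffs: -18, -18 (constant).
So p_m = -3m^3 - m^2 + 6m + 6.
Continuing: …, -642, -1030, -1546, -2208, …, p_{13} = -6676.
Summing m = 1..13 (13 terms) gives -25038.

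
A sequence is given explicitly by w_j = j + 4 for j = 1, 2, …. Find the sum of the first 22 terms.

Over j = 1..22: Σj = 253.
Total = (1)·253 + (4)·22 = 341.

341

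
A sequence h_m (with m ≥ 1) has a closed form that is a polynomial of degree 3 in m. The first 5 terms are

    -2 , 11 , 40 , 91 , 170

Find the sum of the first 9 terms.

1st diffs: 13, 29, 51, 79.
2nd diffs: 16, 22, 28.
3rd diffs: 6, 6 (constant).
So h_m = m^3 + 2m^2 - 5.
Continuing: 283, 436, 635, 886.
Summing m = 1..9 (9 terms) gives 2550.

2550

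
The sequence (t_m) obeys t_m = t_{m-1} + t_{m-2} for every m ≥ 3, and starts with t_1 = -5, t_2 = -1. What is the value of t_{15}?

t_3 = -6; t_4 = -7; t_5 = -13; …; t_{12} = -364; t_{13} = -589; t_{14} = -953; t_{15} = -1542.

-1542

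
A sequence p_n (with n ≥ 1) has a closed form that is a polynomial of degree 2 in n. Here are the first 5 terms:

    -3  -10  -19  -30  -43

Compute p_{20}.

-478

1st diffs: -7, -9, -11, -13.
2nd diffs: -2, -2, -2 (constant).
So p_n = -n^2 - 4n + 2.
Evaluating at n = 20 gives p_{20} = -478.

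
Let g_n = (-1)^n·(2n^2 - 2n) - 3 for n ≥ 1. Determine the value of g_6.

57

(-1)^6 = 1; 2n^2 - 2n at n=6 is 60; so g_6 = 57.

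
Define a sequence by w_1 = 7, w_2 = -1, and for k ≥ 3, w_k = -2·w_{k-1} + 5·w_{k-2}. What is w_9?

Iterate the recurrence:
w_3 = 37  w_4 = -79  w_5 = 343  w_6 = -1081  w_7 = 3877  w_8 = -13159  w_9 = 45703.

45703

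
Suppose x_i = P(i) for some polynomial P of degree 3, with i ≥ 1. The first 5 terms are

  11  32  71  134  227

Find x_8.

746

1st diffs: 21, 39, 63, 93.
2nd diffs: 18, 24, 30.
3rd diffs: 6, 6 (constant).
So x_i = i^3 + 3i^2 + 5i + 2.
Evaluating at i = 8 gives x_8 = 746.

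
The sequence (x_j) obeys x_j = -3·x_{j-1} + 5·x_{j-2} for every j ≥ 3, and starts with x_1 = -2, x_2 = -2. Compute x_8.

1622

Applying the relation repeatedly:
x_3 = -4;  x_4 = 2;  x_5 = -26;  x_6 = 88;  x_7 = -394;  x_8 = 1622.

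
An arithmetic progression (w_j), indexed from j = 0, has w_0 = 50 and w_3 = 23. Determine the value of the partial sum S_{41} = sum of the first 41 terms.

Common difference d = (23 - 50) / (3 - 0) = -9.
w_j = 50 + (j - 0)·(-9).
w_{40} = -310; S = 41·(50 + (-310))/2 = -5330.

-5330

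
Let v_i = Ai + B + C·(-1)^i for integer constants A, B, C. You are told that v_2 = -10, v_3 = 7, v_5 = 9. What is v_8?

Plug in i = 2, 3, 5: 2A + B + C = -10; 3A + B - C = 7; 5A + B - C = 9.
Subtracting the first from the second: A - 2C = 17.
Subtracting the second from the third: 2A = 2.
Solving: C = -8, A = 1, then B = -4.
So v_i = 1·i + (-4) + (-8)·(-1)^i; at i=8 this is -4.

-4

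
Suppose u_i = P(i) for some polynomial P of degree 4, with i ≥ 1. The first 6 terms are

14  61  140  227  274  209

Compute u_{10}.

-3451

1st diffs: 47, 79, 87, 47, -65.
2nd diffs: 32, 8, -40, -112.
3rd diffs: -24, -48, -72.
4th diffs: -24, -24 (constant).
So u_i = -i^4 + 6i^3 + 5i^2 + 5i - 1.
Evaluating at i = 10 gives u_{10} = -3451.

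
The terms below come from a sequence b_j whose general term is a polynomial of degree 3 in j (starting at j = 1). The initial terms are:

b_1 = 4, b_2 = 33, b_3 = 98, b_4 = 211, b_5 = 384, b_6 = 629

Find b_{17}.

11508

1st diffs: 29, 65, 113, 173, 245.
2nd diffs: 36, 48, 60, 72.
3rd diffs: 12, 12, 12 (constant).
Newton forward-difference form: b_j = 4 + 29·C(j-1,1) + 36·C(j-1,2) + 12·C(j-1,3).
At j = 17: j-1 = 16, so b_{17} = 4 + 464 + 4320 + 6720 = 11508.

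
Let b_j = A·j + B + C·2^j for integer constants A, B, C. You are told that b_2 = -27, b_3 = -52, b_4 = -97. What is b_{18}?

-1310807

Write the equations: 2A + B + 4C = -27; 3A + B + 8C = -52; 4A + B + 16C = -97.
Subtracting the first from the second: A + 4C = -25.
Subtracting the second from the third: A + 8C = -45.
Solving: C = -5, A = -5, then B = 3.
Therefore b_{18} = -90 + 3 + (-5)·262144 = -1310807.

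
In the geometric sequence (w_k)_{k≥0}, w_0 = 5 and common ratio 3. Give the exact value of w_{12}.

2657205

w_k = 5·3^(k-0).
w_{12} = 5·3^12 = 2657205.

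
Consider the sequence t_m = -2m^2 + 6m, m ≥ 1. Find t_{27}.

-1296

t_{27} = -2·27^2 + 6·27 = -1296.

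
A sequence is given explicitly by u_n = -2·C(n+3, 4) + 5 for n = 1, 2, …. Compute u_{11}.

-1997

C(14, 4) = 1001, so u_{11} = -1997.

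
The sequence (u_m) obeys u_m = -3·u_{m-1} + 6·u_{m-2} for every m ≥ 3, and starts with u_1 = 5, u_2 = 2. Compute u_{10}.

Applying the relation repeatedly:
u_3 = 24, u_4 = -60, u_5 = 324, u_6 = -1332, u_7 = 5940, u_8 = -25812, u_9 = 113076, u_{10} = -494100.

-494100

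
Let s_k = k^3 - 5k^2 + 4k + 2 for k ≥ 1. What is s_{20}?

6082

s_{20} = 1·20^3 - 5·20^2 + 4·20 + 2 = 6082.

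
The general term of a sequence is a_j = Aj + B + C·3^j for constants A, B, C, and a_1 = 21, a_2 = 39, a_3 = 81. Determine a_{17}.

258280437

At j = 1, 2, 3: A + B + 3C = 21; 2A + B + 9C = 39; 3A + B + 27C = 81.
Subtracting the first from the second: A + 6C = 18.
Subtracting the second from the third: A + 18C = 42.
Solving: C = 2, A = 6, then B = 9.
Hence a_{17} = 6·17 + 9 + 2·129140163 = 258280437.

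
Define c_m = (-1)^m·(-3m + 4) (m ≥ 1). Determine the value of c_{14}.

(-1)^14 = 1; -3m + 4 at m=14 is -38; so c_{14} = -38.

-38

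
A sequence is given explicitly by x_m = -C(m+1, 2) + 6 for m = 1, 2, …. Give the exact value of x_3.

0

C(4, 2) = 6, so x_3 = 0.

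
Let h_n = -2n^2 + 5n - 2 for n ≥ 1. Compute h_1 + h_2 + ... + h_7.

-154

Over n = 1..7: Σn = 28, Σn² = 140.
Total = (-2)·140 + (5)·28 + (-2)·7 = -154.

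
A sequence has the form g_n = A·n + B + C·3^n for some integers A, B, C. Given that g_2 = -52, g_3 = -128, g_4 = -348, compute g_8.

Write the equations: 2A + B + 9C = -52; 3A + B + 27C = -128; 4A + B + 81C = -348.
Subtracting the first from the second: A + 18C = -76.
Subtracting the second from the third: A + 54C = -220.
Solving: C = -4, A = -4, then B = -8.
Therefore g_8 = -32 + (-8) + (-4)·6561 = -26284.

-26284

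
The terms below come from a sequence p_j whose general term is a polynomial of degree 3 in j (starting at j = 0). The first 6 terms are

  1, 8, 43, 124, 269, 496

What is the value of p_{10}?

1st diffs: 7, 35, 81, 145, 227.
2nd diffs: 28, 46, 64, 82.
3rd diffs: 18, 18, 18 (constant).
Newton forward-difference form: p_j = 1 + 7·C(j,1) + 28·C(j,2) + 18·C(j,3).
At j = 10: j = 10, so p_{10} = 1 + 70 + 1260 + 2160 = 3491.

3491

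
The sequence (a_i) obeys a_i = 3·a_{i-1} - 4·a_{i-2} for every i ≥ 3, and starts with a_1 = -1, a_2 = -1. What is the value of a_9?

Step forward from the initial values:
a_3 = 1;  a_4 = 7;  a_5 = 17;  a_6 = 23;  a_7 = 1;  a_8 = -89;  a_9 = -271.

-271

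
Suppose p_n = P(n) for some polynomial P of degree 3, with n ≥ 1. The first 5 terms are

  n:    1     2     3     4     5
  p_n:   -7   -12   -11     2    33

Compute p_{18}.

1st diffs: -5, 1, 13, 31.
2nd diffs: 6, 12, 18.
3rd diffs: 6, 6 (constant).
Newton forward-difference form: p_n = -7 + (-5)·C(n-1,1) + 6·C(n-1,2) + 6·C(n-1,3).
At n = 18: n-1 = 17, so p_{18} = -7 - 85 + 816 + 4080 = 4804.

4804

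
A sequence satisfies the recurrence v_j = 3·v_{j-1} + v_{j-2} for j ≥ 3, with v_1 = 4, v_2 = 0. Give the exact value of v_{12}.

v_3 = 4  v_4 = 12  v_5 = 40  v_6 = 132  v_7 = 436  v_8 = 1440  v_9 = 4756  v_{10} = 15708  v_{11} = 51880  v_{12} = 171348.

171348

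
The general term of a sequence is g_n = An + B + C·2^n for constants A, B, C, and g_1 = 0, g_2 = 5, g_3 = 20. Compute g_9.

Write the equations: A + B + 2C = 0; 2A + B + 4C = 5; 3A + B + 8C = 20.
Subtracting the first from the second: A + 2C = 5.
Subtracting the second from the third: A + 4C = 15.
Solving: C = 5, A = -5, then B = -5.
Therefore g_9 = -45 + (-5) + 5·512 = 2510.

2510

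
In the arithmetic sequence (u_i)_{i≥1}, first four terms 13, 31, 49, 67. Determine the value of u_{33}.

589

Common difference d = 18.
u_i = 13 + (i - 1)·18.
u_{33} = 13 + 32·18 = 589.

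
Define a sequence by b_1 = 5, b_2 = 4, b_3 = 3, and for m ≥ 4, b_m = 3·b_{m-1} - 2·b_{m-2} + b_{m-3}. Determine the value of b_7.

Applying the relation repeatedly:
b_4 = 6  b_5 = 16  b_6 = 39  b_7 = 91.

91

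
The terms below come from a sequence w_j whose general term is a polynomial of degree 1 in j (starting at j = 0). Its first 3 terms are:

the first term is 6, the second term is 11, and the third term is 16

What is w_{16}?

1st diffs: 5, 5 (constant).
So w_j = 5j + 6.
Evaluating at j = 16 gives w_{16} = 86.

86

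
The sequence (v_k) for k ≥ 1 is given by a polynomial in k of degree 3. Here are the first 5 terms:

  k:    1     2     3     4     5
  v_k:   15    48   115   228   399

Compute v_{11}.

1st diffs: 33, 67, 113, 171.
2nd diffs: 34, 46, 58.
3rd diffs: 12, 12 (constant).
Newton forward-difference form: v_k = 15 + 33·C(k-1,1) + 34·C(k-1,2) + 12·C(k-1,3).
At k = 11: k-1 = 10, so v_{11} = 15 + 330 + 1530 + 1440 = 3315.

3315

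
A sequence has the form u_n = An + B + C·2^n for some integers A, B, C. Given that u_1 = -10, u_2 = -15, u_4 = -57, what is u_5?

-118

The three given values yield: A + B + 2C = -10; 2A + B + 4C = -15; 4A + B + 16C = -57.
Subtracting the first from the second: A + 2C = -5.
Subtracting the second from the third: 2A + 12C = -42.
Solving: C = -4, A = 3, then B = -5.
So u_n = 3·n + (-5) + (-4)·2^n; at n=5 this is -118.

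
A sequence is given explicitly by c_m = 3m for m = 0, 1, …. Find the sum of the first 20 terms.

570

Over m = 0..19: Σm = 190.
Total = (3)·190 = 570.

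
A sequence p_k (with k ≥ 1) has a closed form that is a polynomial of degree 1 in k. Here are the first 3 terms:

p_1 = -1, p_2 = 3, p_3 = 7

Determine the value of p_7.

1st diffs: 4, 4 (constant).
So p_k = 4k - 5.
Evaluating at k = 7 gives p_7 = 23.

23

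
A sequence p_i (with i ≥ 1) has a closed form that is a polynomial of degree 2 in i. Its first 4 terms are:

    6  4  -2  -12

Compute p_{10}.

1st diffs: -2, -6, -10.
2nd diffs: -4, -4 (constant).
So p_i = -2i^2 + 4i + 4.
Evaluating at i = 10 gives p_{10} = -156.

-156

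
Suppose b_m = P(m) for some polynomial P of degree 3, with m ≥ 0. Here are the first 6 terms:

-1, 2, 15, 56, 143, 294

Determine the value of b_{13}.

1st diffs: 3, 13, 41, 87, 151.
2nd diffs: 10, 28, 46, 64.
3rd diffs: 18, 18, 18 (constant).
So b_m = 3m^3 - 4m^2 + 4m - 1.
Evaluating at m = 13 gives b_{13} = 5966.

5966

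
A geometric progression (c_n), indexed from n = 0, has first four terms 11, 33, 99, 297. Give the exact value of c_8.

Common ratio r = 3.
c_n = 11·3^(n-0).
c_8 = 11·3^8 = 72171.

72171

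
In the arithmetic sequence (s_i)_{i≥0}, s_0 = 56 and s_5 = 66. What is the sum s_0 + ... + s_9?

Common difference d = (66 - 56) / (5 - 0) = 2.
s_i = 56 + (i - 0)·2.
s_9 = 74; S = 10·(56 + 74)/2 = 650.

650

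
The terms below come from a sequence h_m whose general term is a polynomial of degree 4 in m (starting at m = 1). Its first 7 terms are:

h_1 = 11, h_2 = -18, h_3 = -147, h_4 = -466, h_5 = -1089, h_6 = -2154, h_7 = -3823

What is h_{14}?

-51066

1st diffs: -29, -129, -319, -623, -1065, -1669.
2nd diffs: -100, -190, -304, -442, -604.
3rd diffs: -90, -114, -138, -162.
4th diffs: -24, -24, -24 (constant).
Newton forward-difference form: h_m = 11 + (-29)·C(m-1,1) + (-100)·C(m-1,2) + (-90)·C(m-1,3) + (-24)·C(m-1,4).
At m = 14: m-1 = 13, so h_{14} = 11 - 377 - 7800 - 25740 - 17160 = -51066.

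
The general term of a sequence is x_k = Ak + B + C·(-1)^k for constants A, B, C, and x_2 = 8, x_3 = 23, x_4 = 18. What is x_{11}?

Plug in k = 2, 3, 4: 2A + B + C = 8; 3A + B - C = 23; 4A + B + C = 18.
Subtracting the first from the second: A - 2C = 15.
Subtracting the second from the third: A + 2C = -5.
Solving: C = -5, A = 5, then B = 3.
Hence x_{11} = 5·11 + 3 + (-5)·(-1) = 63.

63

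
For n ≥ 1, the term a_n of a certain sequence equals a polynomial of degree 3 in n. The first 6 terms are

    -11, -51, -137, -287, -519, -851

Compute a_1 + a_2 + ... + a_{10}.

1st diffs: -40, -86, -150, -232, -332.
2nd diffs: -46, -64, -82, -100.
3rd diffs: -18, -18, -18 (constant).
Newton forward-difference form: a_n = -11 + (-40)·C(n-1,1) + (-46)·C(n-1,2) + (-18)·C(n-1,3).
Continuing: -1301, -1887, -2627, -3539.
Summing n = 1..10 (10 terms) gives -11210.

-11210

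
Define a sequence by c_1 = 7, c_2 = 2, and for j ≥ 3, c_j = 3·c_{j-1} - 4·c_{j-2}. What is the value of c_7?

218

Applying the relation repeatedly:
c_3 = -22  c_4 = -74  c_5 = -134  c_6 = -106  c_7 = 218.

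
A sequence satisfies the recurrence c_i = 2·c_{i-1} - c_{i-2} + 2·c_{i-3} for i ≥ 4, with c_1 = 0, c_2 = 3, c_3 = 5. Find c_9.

255

c_4 = 7; c_5 = 15; c_6 = 33; c_7 = 65; c_8 = 127; c_9 = 255.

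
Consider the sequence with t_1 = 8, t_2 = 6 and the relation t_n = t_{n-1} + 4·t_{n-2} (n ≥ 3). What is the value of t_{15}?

Iterate the recurrence:
t_3 = 38, t_4 = 62, t_5 = 214, …, t_{12} = 139262, t_{13} = 358678, t_{14} = 915726, t_{15} = 2350438.

2350438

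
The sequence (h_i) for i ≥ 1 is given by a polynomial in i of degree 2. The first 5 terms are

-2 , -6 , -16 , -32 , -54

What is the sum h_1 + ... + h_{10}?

1st diffs: -4, -10, -16, -22.
2nd diffs: -6, -6, -6 (constant).
Newton forward-difference form: h_i = -2 + (-4)·C(i-1,1) + (-6)·C(i-1,2).
Continuing: …, -82, -116, -156, -202, …, h_{10} = -254.
Summing i = 1..10 (10 terms) gives -920.

-920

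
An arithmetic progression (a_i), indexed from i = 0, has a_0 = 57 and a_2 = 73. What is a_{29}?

Common difference d = (73 - 57) / (2 - 0) = 8.
a_i = 57 + (i - 0)·8.
a_{29} = 57 + 29·8 = 289.

289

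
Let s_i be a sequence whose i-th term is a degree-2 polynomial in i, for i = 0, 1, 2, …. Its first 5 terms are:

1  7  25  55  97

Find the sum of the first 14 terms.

4928

1st diffs: 6, 18, 30, 42.
2nd diffs: 12, 12, 12 (constant).
So s_i = 6i^2 + 1.
Continuing: …, 151, 217, 295, 385, …, s_{13} = 1015.
Summing i = 0..13 (14 terms) gives 4928.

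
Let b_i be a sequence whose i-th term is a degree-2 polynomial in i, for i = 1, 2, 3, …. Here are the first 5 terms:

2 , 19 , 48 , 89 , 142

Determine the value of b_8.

1st diffs: 17, 29, 41, 53.
2nd diffs: 12, 12, 12 (constant).
Newton forward-difference form: b_i = 2 + 17·C(i-1,1) + 12·C(i-1,2).
At i = 8: i-1 = 7, so b_8 = 2 + 119 + 252 = 373.

373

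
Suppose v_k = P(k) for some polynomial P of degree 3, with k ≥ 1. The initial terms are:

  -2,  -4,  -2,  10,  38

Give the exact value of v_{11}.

1st diffs: -2, 2, 12, 28.
2nd diffs: 4, 10, 16.
3rd diffs: 6, 6 (constant).
Newton forward-difference form: v_k = -2 + (-2)·C(k-1,1) + 4·C(k-1,2) + 6·C(k-1,3).
At k = 11: k-1 = 10, so v_{11} = -2 - 20 + 180 + 720 = 878.

878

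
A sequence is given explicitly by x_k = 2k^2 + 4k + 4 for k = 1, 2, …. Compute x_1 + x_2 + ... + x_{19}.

5776

Over k = 1..19: Σk = 190, Σk² = 2470.
Total = (2)·2470 + (4)·190 + (4)·19 = 5776.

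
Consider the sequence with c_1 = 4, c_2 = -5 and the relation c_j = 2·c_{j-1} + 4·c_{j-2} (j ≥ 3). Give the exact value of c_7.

Compute successive terms:
c_3 = 6; c_4 = -8; c_5 = 8; c_6 = -16; c_7 = 0.

0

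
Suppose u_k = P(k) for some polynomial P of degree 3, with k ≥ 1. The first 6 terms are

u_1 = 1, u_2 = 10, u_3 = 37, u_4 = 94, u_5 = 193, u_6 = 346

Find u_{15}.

6133

1st diffs: 9, 27, 57, 99, 153.
2nd diffs: 18, 30, 42, 54.
3rd diffs: 12, 12, 12 (constant).
Newton forward-difference form: u_k = 1 + 9·C(k-1,1) + 18·C(k-1,2) + 12·C(k-1,3).
At k = 15: k-1 = 14, so u_{15} = 1 + 126 + 1638 + 4368 = 6133.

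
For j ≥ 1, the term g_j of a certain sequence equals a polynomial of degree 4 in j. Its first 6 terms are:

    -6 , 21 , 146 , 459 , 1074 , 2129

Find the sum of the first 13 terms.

1st diffs: 27, 125, 313, 615, 1055.
2nd diffs: 98, 188, 302, 440.
3rd diffs: 90, 114, 138.
4th diffs: 24, 24 (constant).
Newton forward-difference form: g_j = -6 + 27·C(j-1,1) + 98·C(j-1,2) + 90·C(j-1,3) + 24·C(j-1,4).
Continuing: …, 3786, 6231, 9674, 14349, …, g_{13} = 38466.
Summing j = 1..13 (13 terms) gives 125294.

125294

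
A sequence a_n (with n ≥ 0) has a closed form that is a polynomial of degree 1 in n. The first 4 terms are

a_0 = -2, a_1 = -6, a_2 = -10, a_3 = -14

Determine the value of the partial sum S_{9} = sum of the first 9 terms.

-162

1st diffs: -4, -4, -4 (constant).
So a_n = -4n - 2.
Continuing: …, -18, -22, -26, -30, …, a_8 = -34.
Summing n = 0..8 (9 terms) gives -162.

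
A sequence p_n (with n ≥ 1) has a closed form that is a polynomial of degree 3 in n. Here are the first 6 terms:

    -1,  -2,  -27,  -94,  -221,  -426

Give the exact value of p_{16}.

-10726

1st diffs: -1, -25, -67, -127, -205.
2nd diffs: -24, -42, -60, -78.
3rd diffs: -18, -18, -18 (constant).
So p_n = -3n^3 + 6n^2 + 2n - 6.
Evaluating at n = 16 gives p_{16} = -10726.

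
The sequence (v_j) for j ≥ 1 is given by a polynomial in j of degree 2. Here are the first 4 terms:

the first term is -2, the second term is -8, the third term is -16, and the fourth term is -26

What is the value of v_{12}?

1st diffs: -6, -8, -10.
2nd diffs: -2, -2 (constant).
So v_j = -j^2 - 3j + 2.
Evaluating at j = 12 gives v_{12} = -178.

-178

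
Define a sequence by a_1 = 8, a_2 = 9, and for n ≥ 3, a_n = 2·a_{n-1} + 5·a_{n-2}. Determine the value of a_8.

a_3 = 58; a_4 = 161; a_5 = 612; a_6 = 2029; a_7 = 7118; a_8 = 24381.

24381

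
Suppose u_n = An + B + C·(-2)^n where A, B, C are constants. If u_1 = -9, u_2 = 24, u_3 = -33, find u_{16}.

Write the equations: A + B - 2C = -9; 2A + B + 4C = 24; 3A + B - 8C = -33.
Subtracting the first from the second: A + 6C = 33.
Subtracting the second from the third: A - 12C = -57.
Solving: C = 5, A = 3, then B = -2.
Hence u_{16} = 3·16 + (-2) + 5·65536 = 327726.

327726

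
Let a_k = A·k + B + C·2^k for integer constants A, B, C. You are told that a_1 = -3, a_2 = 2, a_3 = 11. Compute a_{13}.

16389

Plug in k = 1, 2, 3: A + B + 2C = -3; 2A + B + 4C = 2; 3A + B + 8C = 11.
Subtracting the first from the second: A + 2C = 5.
Subtracting the second from the third: A + 4C = 9.
Solving: C = 2, A = 1, then B = -8.
Hence a_{13} = 1·13 + (-8) + 2·8192 = 16389.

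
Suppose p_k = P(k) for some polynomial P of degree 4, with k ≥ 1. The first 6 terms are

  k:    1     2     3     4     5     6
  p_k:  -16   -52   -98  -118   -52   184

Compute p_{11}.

1st diffs: -36, -46, -20, 66, 236.
2nd diffs: -10, 26, 86, 170.
3rd diffs: 36, 60, 84.
4th diffs: 24, 24 (constant).
So p_k = k^4 - 4k^3 - 6k^2 - 5k - 2.
Evaluating at k = 11 gives p_{11} = 8534.

8534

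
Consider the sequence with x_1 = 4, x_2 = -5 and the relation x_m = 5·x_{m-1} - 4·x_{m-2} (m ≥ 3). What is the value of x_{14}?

Iterate the recurrence:
x_3 = -41; x_4 = -185; x_5 = -761; …; x_{11} = -3145721; x_{12} = -12582905; x_{13} = -50331641; x_{14} = -201326585.
(Characteristic roots are 4 and 1.)

-201326585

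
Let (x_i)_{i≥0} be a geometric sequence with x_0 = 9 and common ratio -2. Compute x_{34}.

154618822656

x_i = 9·(-2)^(i-0).
x_{34} = 9·(-2)^34 = 154618822656.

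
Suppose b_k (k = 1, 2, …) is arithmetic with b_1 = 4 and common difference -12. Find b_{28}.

-320

b_k = 4 + (k - 1)·(-12).
b_{28} = 4 + 27·(-12) = -320.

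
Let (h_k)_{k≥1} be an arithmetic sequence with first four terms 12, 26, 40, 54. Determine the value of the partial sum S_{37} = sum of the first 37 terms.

9768

Common difference d = 14.
h_k = 12 + (k - 1)·14.
h_{37} = 516; S = 37·(12 + 516)/2 = 9768.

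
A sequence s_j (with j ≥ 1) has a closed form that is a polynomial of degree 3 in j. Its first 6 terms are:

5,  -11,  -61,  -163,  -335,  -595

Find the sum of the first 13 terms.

1st diffs: -16, -50, -102, -172, -260.
2nd diffs: -34, -52, -70, -88.
3rd diffs: -18, -18, -18 (constant).
So s_j = -3j^3 + j^2 + 2j + 5.
Continuing: …, -961, -1451, -2083, -2875, …, s_{13} = -6391.
Summing j = 1..13 (13 terms) gives -23777.

-23777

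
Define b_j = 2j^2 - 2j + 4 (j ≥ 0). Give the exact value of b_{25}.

b_{25} = 2·25^2 - 2·25 + 4 = 1204.

1204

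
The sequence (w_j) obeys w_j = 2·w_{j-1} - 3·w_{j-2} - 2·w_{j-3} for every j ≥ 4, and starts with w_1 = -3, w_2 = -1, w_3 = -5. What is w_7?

Iterate the recurrence:
w_4 = -1; w_5 = 15; w_6 = 43; w_7 = 43.

43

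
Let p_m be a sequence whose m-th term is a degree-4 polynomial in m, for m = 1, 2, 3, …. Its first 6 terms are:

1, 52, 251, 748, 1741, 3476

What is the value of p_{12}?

1st diffs: 51, 199, 497, 993, 1735.
2nd diffs: 148, 298, 496, 742.
3rd diffs: 150, 198, 246.
4th diffs: 48, 48 (constant).
Newton forward-difference form: p_m = 1 + 51·C(m-1,1) + 148·C(m-1,2) + 150·C(m-1,3) + 48·C(m-1,4).
At m = 12: m-1 = 11, so p_{12} = 1 + 561 + 8140 + 24750 + 15840 = 49292.

49292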